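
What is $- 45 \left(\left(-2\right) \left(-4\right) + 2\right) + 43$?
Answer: $-407$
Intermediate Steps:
$- 45 \left(\left(-2\right) \left(-4\right) + 2\right) + 43 = - 45 \left(8 + 2\right) + 43 = \left(-45\right) 10 + 43 = -450 + 43 = -407$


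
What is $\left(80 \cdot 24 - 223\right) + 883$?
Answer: $2580$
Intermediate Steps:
$\left(80 \cdot 24 - 223\right) + 883 = \left(1920 - 223\right) + 883 = 1697 + 883 = 2580$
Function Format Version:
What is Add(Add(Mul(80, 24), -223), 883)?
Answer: 2580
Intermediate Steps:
Add(Add(Mul(80, 24), -223), 883) = Add(Add(1920, -223), 883) = Add(1697, 883) = 2580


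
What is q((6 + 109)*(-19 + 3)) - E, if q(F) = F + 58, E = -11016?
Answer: 9234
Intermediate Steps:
q(F) = 58 + F
q((6 + 109)*(-19 + 3)) - E = (58 + (6 + 109)*(-19 + 3)) - 1*(-11016) = (58 + 115*(-16)) + 11016 = (58 - 1840) + 11016 = -1782 + 11016 = 9234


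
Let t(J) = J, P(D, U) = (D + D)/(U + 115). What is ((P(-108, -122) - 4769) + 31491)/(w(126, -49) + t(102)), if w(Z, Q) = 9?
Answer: 187270/777 ≈ 241.02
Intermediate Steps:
P(D, U) = 2*D/(115 + U) (P(D, U) = (2*D)/(115 + U) = 2*D/(115 + U))
((P(-108, -122) - 4769) + 31491)/(w(126, -49) + t(102)) = ((2*(-108)/(115 - 122) - 4769) + 31491)/(9 + 102) = ((2*(-108)/(-7) - 4769) + 31491)/111 = ((2*(-108)*(-1/7) - 4769) + 31491)*(1/111) = ((216/7 - 4769) + 31491)*(1/111) = (-33167/7 + 31491)*(1/111) = (187270/7)*(1/111) = 187270/777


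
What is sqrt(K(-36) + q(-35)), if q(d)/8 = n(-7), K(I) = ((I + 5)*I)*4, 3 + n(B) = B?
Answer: 4*sqrt(274) ≈ 66.212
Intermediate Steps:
n(B) = -3 + B
K(I) = 4*I*(5 + I) (K(I) = ((5 + I)*I)*4 = (I*(5 + I))*4 = 4*I*(5 + I))
q(d) = -80 (q(d) = 8*(-3 - 7) = 8*(-10) = -80)
sqrt(K(-36) + q(-35)) = sqrt(4*(-36)*(5 - 36) - 80) = sqrt(4*(-36)*(-31) - 80) = sqrt(4464 - 80) = sqrt(4384) = 4*sqrt(274)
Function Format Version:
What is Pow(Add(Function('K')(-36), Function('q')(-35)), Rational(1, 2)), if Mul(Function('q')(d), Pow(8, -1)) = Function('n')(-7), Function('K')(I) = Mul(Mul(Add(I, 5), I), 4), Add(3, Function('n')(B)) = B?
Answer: Mul(4, Pow(274, Rational(1, 2))) ≈ 66.212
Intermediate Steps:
Function('n')(B) = Add(-3, B)
Function('K')(I) = Mul(4, I, Add(5, I)) (Function('K')(I) = Mul(Mul(Add(5, I), I), 4) = Mul(Mul(I, Add(5, I)), 4) = Mul(4, I, Add(5, I)))
Function('q')(d) = -80 (Function('q')(d) = Mul(8, Add(-3, -7)) = Mul(8, -10) = -80)
Pow(Add(Function('K')(-36), Function('q')(-35)), Rational(1, 2)) = Pow(Add(Mul(4, -36, Add(5, -36)), -80), Rational(1, 2)) = Pow(Add(Mul(4, -36, -31), -80), Rational(1, 2)) = Pow(Add(4464, -80), Rational(1, 2)) = Pow(4384, Rational(1, 2)) = Mul(4, Pow(274, Rational(1, 2)))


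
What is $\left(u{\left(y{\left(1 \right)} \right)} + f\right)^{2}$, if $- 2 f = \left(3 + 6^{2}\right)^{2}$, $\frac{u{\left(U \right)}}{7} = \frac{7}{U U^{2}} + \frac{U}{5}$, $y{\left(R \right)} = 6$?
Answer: $\frac{659381352529}{1166400} \approx 5.6531 \cdot 10^{5}$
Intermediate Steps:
$u{\left(U \right)} = \frac{49}{U^{3}} + \frac{7 U}{5}$ ($u{\left(U \right)} = 7 \left(\frac{7}{U U^{2}} + \frac{U}{5}\right) = 7 \left(\frac{7}{U^{3}} + U \frac{1}{5}\right) = 7 \left(\frac{7}{U^{3}} + \frac{U}{5}\right) = \frac{49}{U^{3}} + \frac{7 U}{5}$)
$f = - \frac{1521}{2}$ ($f = - \frac{\left(3 + 6^{2}\right)^{2}}{2} = - \frac{\left(3 + 36\right)^{2}}{2} = - \frac{39^{2}}{2} = \left(- \frac{1}{2}\right) 1521 = - \frac{1521}{2} \approx -760.5$)
$\left(u{\left(y{\left(1 \right)} \right)} + f\right)^{2} = \left(\left(\frac{49}{216} + \frac{7}{5} \cdot 6\right) - \frac{1521}{2}\right)^{2} = \left(\left(49 \cdot \frac{1}{216} + \frac{42}{5}\right) - \frac{1521}{2}\right)^{2} = \left(\left(\frac{49}{216} + \frac{42}{5}\right) - \frac{1521}{2}\right)^{2} = \left(\frac{9317}{1080} - \frac{1521}{2}\right)^{2} = \left(- \frac{812023}{1080}\right)^{2} = \frac{659381352529}{1166400}$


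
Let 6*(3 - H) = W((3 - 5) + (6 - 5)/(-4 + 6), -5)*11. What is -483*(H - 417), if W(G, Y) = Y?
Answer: 391069/2 ≈ 1.9553e+5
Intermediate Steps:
H = 73/6 (H = 3 - (-5)*11/6 = 3 - 1/6*(-55) = 3 + 55/6 = 73/6 ≈ 12.167)
-483*(H - 417) = -483*(73/6 - 417) = -483*(-2429/6) = 391069/2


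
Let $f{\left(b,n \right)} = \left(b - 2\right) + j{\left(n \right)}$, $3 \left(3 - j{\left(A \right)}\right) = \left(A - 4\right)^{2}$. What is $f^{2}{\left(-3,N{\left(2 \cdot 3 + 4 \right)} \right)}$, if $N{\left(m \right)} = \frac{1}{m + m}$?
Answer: $\frac{74666881}{1440000} \approx 51.852$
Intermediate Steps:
$j{\left(A \right)} = 3 - \frac{\left(-4 + A\right)^{2}}{3}$ ($j{\left(A \right)} = 3 - \frac{\left(A - 4\right)^{2}}{3} = 3 - \frac{\left(-4 + A\right)^{2}}{3}$)
$N{\left(m \right)} = \frac{1}{2 m}$
$f{\left(b,n \right)} = 1 + b - \frac{\left(-4 + n\right)^{2}}{3}$ ($f{\left(b,n \right)} = \left(b - 2\right) - \left(-3 + \frac{\left(-4 + n\right)^{2}}{3}\right) = \left(-2 + b\right) - \left(-3 + \frac{\left(-4 + n\right)^{2}}{3}\right) = 1 + b - \frac{\left(-4 + n\right)^{2}}{3}$)
$f^{2}{\left(-3,N{\left(2 \cdot 3 + 4 \right)} \right)} = \left(1 - 3 - \frac{\left(-4 + \frac{1}{2 \left(2 \cdot 3 + 4\right)}\right)^{2}}{3}\right)^{2} = \left(1 - 3 - \frac{\left(-4 + \frac{1}{2 \left(6 + 4\right)}\right)^{2}}{3}\right)^{2} = \left(1 - 3 - \frac{\left(-4 + \frac{1}{2 \cdot 10}\right)^{2}}{3}\right)^{2} = \left(1 - 3 - \frac{\left(-4 + \frac{1}{2} \cdot \frac{1}{10}\right)^{2}}{3}\right)^{2} = \left(1 - 3 - \frac{\left(-4 + \frac{1}{20}\right)^{2}}{3}\right)^{2} = \left(1 - 3 - \frac{\left(- \frac{79}{20}\right)^{2}}{3}\right)^{2} = \left(1 - 3 - \frac{6241}{1200}\right)^{2} = \left(- \frac{8641}{1200}\right)^{2} = \frac{74666881}{1440000}$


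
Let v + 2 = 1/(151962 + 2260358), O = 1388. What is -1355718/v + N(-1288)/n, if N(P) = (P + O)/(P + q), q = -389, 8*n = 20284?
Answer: 1030071067003569560/1519594566919 ≈ 6.7786e+5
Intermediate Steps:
n = 5071/2 (n = (⅛)*20284 = 5071/2 ≈ 2535.5)
v = -4824639/2412320 (v = -2 + 1/(151962 + 2260358) = -2 + 1/2412320 = -4824639/2412320 ≈ -2.0000)
N(P) = (1388 + P)/(-389 + P) (N(P) = (P + 1388)/(P - 389) = (1388 + P)/(-389 + P))
-1355718/v + N(-1288)/n = -1355718/(-4824639/2412320) + ((1388 - 1288)/(-389 - 1288))/(5071/2) = -1355718*(-2412320/4824639) + (100/(-1677))*(2/5071) = 1090141881920/1608213 - 1/1677*100*(2/5071) = 1090141881920/1608213 - 100/1677*2/5071 = 1090141881920/1608213 - 200/8504067 = 1030071067003569560/1519594566919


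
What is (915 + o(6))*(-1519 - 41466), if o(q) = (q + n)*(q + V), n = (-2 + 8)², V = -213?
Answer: 334380315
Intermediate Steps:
n = 36 (n = 6² = 36)
o(q) = (-213 + q)*(36 + q) (o(q) = (q + 36)*(q - 213) = (36 + q)*(-213 + q) = (-213 + q)*(36 + q))
(915 + o(6))*(-1519 - 41466) = (915 + (-7668 + 6² - 177*6))*(-1519 - 41466) = (915 + (-7668 + 36 - 1062))*(-42985) = (915 - 8694)*(-42985) = -7779*(-42985) = 334380315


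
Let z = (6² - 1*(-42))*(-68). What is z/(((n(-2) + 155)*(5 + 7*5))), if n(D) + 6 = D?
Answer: -221/245 ≈ -0.90204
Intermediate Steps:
n(D) = -6 + D
z = -5304 (z = (36 + 42)*(-68) = 78*(-68) = -5304)
z/(((n(-2) + 155)*(5 + 7*5))) = -5304*1/((5 + 7*5)*((-6 - 2) + 155)) = -5304*1/((-8 + 155)*(5 + 35)) = -5304/(147*40) = -5304/5880 = -5304*1/5880 = -221/245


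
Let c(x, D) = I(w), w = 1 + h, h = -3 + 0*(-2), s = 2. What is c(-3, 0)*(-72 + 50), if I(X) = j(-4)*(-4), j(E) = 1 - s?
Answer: -88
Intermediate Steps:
h = -3 (h = -3 + 0 = -3)
j(E) = -1 (j(E) = 1 - 1*2 = 1 - 2 = -1)
w = -2 (w = 1 - 3 = -2)
I(X) = 4 (I(X) = -1*(-4) = 4)
c(x, D) = 4
c(-3, 0)*(-72 + 50) = 4*(-72 + 50) = 4*(-22) = -88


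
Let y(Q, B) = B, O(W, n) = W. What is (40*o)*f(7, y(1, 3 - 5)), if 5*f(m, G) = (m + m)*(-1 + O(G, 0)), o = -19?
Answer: 6384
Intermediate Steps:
f(m, G) = 2*m*(-1 + G)/5 (f(m, G) = ((m + m)*(-1 + G))/5 = ((2*m)*(-1 + G))/5 = (2*m*(-1 + G))/5 = 2*m*(-1 + G)/5)
(40*o)*f(7, y(1, 3 - 5)) = (40*(-19))*((⅖)*7*(-1 + (3 - 5))) = -304*7*(-1 - 2) = -304*7*(-3) = -760*(-42/5) = 6384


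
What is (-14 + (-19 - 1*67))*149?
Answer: -14900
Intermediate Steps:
(-14 + (-19 - 1*67))*149 = (-14 + (-19 - 67))*149 = (-14 - 86)*149 = -100*149 = -14900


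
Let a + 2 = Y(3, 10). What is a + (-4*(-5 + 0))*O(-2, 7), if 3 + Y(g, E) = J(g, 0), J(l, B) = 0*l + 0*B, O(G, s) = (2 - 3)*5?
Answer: -105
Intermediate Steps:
O(G, s) = -5 (O(G, s) = -1*5 = -5)
J(l, B) = 0 (J(l, B) = 0 + 0 = 0)
Y(g, E) = -3 (Y(g, E) = -3 + 0 = -3)
a = -5 (a = -2 - 3 = -5)
a + (-4*(-5 + 0))*O(-2, 7) = -5 - 4*(-5 + 0)*(-5) = -5 - 4*(-5)*(-5) = -5 + 20*(-5) = -5 - 100 = -105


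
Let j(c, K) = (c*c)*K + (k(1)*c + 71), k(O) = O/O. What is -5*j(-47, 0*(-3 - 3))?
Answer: -120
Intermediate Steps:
k(O) = 1
j(c, K) = 71 + c + K*c² (j(c, K) = (c*c)*K + (1*c + 71) = c²*K + (c + 71) = K*c² + (71 + c) = 71 + c + K*c²)
-5*j(-47, 0*(-3 - 3)) = -5*(71 - 47 + (0*(-3 - 3))*(-47)²) = -5*(71 - 47 + (0*(-6))*2209) = -5*(71 - 47 + 0*2209) = -5*(71 - 47 + 0) = -5*24 = -120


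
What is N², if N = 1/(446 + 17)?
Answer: 1/214369 ≈ 4.6649e-6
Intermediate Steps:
N = 1/463 ≈ 0.0021598
N² = (1/463)² = 1/214369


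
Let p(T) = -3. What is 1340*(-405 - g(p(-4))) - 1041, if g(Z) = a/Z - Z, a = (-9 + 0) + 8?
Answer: -1644623/3 ≈ -5.4821e+5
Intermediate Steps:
a = -1 (a = -9 + 8 = -1)
g(Z) = -Z - 1/Z (g(Z) = -1/Z - Z = -Z - 1/Z)
1340*(-405 - g(p(-4))) - 1041 = 1340*(-405 - (-1*(-3) - 1/(-3))) - 1041 = 1340*(-405 - (3 - 1*(-1/3))) - 1041 = 1340*(-405 - (3 + 1/3)) - 1041 = 1340*(-405 - 1*10/3) - 1041 = 1340*(-405 - 10/3) - 1041 = 1340*(-1225/3) - 1041 = -1641500/3 - 1041 = -1644623/3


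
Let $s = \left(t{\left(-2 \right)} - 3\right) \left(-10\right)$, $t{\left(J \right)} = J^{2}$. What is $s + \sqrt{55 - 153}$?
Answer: $-10 + 7 i \sqrt{2} \approx -10.0 + 9.8995 i$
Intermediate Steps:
$s = -10$ ($s = \left(\left(-2\right)^{2} - 3\right) \left(-10\right) = \left(4 - 3\right) \left(-10\right) = 1 \left(-10\right) = -10$)
$s + \sqrt{55 - 153} = -10 + \sqrt{55 - 153} = -10 + \sqrt{-98} = -10 + 7 i \sqrt{2}$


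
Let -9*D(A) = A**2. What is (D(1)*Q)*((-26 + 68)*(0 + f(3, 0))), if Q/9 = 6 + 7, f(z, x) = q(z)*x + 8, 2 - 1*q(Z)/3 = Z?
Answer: -4368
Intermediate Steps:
q(Z) = 6 - 3*Z
f(z, x) = 8 + x*(6 - 3*z) (f(z, x) = (6 - 3*z)*x + 8 = x*(6 - 3*z) + 8 = 8 + x*(6 - 3*z))
Q = 117 (Q = 9*(6 + 7) = 9*13 = 117)
D(A) = -A**2/9
(D(1)*Q)*((-26 + 68)*(0 + f(3, 0))) = (-1/9*1**2*117)*((-26 + 68)*(0 + (8 - 3*0*(-2 + 3)))) = (-1/9*1*117)*(42*(0 + (8 - 3*0*1))) = (-1/9*117)*(42*(0 + (8 + 0))) = -546*(0 + 8) = -546*8 = -13*336 = -4368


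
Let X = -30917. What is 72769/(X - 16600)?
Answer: -72769/47517 ≈ -1.5314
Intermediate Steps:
72769/(X - 16600) = 72769/(-30917 - 16600) = 72769/(-47517) = 72769*(-1/47517) = -72769/47517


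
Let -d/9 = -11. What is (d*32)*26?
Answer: 82368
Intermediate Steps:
d = 99 (d = -9*(-11) = 99)
(d*32)*26 = (99*32)*26 = 3168*26 = 82368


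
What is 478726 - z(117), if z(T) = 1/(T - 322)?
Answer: 98138831/205 ≈ 4.7873e+5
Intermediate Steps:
z(T) = 1/(-322 + T)
478726 - z(117) = 478726 - 1/(-322 + 117) = 478726 - 1/(-205) = 478726 - 1*(-1/205) = 478726 + 1/205 = 98138831/205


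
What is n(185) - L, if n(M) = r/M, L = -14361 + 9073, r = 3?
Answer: 978283/185 ≈ 5288.0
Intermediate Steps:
L = -5288
n(M) = 3/M
n(185) - L = 3/185 - 1*(-5288) = 3*(1/185) + 5288 = 3/185 + 5288 = 978283/185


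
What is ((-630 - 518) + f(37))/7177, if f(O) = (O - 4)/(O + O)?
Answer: -84919/531098 ≈ -0.15989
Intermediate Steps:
f(O) = (-4 + O)/(2*O) (f(O) = (-4 + O)/((2*O)) = (-4 + O)*(1/(2*O)) = (-4 + O)/(2*O))
((-630 - 518) + f(37))/7177 = ((-630 - 518) + (½)*(-4 + 37)/37)/7177 = (-1148 + (½)*(1/37)*33)*(1/7177) = (-1148 + 33/74)*(1/7177) = -84919/74*1/7177 = -84919/531098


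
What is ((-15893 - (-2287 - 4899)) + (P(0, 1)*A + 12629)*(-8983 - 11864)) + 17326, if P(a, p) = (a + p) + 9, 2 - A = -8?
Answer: -265352844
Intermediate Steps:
A = 10 (A = 2 - 1*(-8) = 2 + 8 = 10)
P(a, p) = 9 + a + p
((-15893 - (-2287 - 4899)) + (P(0, 1)*A + 12629)*(-8983 - 11864)) + 17326 = ((-15893 - (-2287 - 4899)) + ((9 + 0 + 1)*10 + 12629)*(-8983 - 11864)) + 17326 = ((-15893 - 1*(-7186)) + (10*10 + 12629)*(-20847)) + 17326 = ((-15893 + 7186) + (100 + 12629)*(-20847)) + 17326 = (-8707 + 12729*(-20847)) + 17326 = (-8707 - 265361463) + 17326 = -265370170 + 17326 = -265352844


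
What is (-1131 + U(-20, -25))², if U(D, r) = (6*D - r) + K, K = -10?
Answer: 1527696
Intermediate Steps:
U(D, r) = -10 - r + 6*D (U(D, r) = (6*D - r) - 10 = (-r + 6*D) - 10 = -10 - r + 6*D)
(-1131 + U(-20, -25))² = (-1131 + (-10 - 1*(-25) + 6*(-20)))² = (-1131 + (-10 + 25 - 120))² = (-1131 - 105)² = (-1236)² = 1527696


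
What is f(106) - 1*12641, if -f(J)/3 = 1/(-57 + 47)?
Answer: -126407/10 ≈ -12641.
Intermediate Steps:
f(J) = 3/10 (f(J) = -3/(-57 + 47) = -3/(-10) = -3*(-⅒) = 3/10)
f(106) - 1*12641 = 3/10 - 1*12641 = 3/10 - 12641 = -126407/10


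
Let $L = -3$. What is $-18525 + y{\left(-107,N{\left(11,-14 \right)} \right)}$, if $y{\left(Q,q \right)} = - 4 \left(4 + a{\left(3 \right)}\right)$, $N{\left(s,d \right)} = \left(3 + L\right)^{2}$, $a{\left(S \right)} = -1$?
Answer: $-18537$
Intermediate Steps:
$N{\left(s,d \right)} = 0$ ($N{\left(s,d \right)} = \left(3 - 3\right)^{2} = 0^{2} = 0$)
$y{\left(Q,q \right)} = -12$ ($y{\left(Q,q \right)} = - 4 \left(4 - 1\right) = \left(-4\right) 3 = -12$)
$-18525 + y{\left(-107,N{\left(11,-14 \right)} \right)} = -18525 - 12 = -18537$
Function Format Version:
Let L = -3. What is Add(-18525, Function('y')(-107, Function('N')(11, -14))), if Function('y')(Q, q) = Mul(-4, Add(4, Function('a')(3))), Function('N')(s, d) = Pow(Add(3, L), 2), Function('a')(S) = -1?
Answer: -18537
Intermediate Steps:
Function('N')(s, d) = 0 (Function('N')(s, d) = Pow(Add(3, -3), 2) = Pow(0, 2) = 0)
Function('y')(Q, q) = -12 (Function('y')(Q, q) = Mul(-4, Add(4, -1)) = Mul(-4, 3) = -12)
Add(-18525, Function('y')(-107, Function('N')(11, -14))) = Add(-18525, -12) = -18537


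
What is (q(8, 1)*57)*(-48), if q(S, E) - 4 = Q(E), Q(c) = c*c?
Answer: -13680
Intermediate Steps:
Q(c) = c²
q(S, E) = 4 + E²
(q(8, 1)*57)*(-48) = ((4 + 1²)*57)*(-48) = ((4 + 1)*57)*(-48) = (5*57)*(-48) = 285*(-48) = -13680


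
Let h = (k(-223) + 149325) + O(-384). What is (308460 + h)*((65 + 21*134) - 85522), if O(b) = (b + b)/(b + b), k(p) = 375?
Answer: -37863799523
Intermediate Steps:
O(b) = 1 (O(b) = (2*b)/((2*b)) = (2*b)*(1/(2*b)) = 1)
h = 149701 (h = (375 + 149325) + 1 = 149700 + 1 = 149701)
(308460 + h)*((65 + 21*134) - 85522) = (308460 + 149701)*((65 + 21*134) - 85522) = 458161*((65 + 2814) - 85522) = 458161*(2879 - 85522) = 458161*(-82643) = -37863799523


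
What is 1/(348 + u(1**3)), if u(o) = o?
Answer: 1/349 ≈ 0.0028653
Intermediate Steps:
1/(348 + u(1**3)) = 1/(348 + 1**3) = 1/(348 + 1) = 1/349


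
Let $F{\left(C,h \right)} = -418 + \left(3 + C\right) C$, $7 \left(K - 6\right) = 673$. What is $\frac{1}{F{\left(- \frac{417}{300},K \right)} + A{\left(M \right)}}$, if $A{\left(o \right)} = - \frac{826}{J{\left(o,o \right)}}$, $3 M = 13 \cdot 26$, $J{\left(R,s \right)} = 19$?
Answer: $- \frac{190000}{88105201} \approx -0.0021565$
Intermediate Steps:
$K = \frac{715}{7}$ ($K = 6 + \frac{1}{7} \cdot 673 = 6 + \frac{673}{7} = \frac{715}{7} \approx 102.14$)
$F{\left(C,h \right)} = -418 + C \left(3 + C\right)$
$M = \frac{338}{3}$ ($M = \frac{13 \cdot 26}{3} = \frac{1}{3} \cdot 338 = \frac{338}{3} \approx 112.67$)
$A{\left(o \right)} = - \frac{826}{19}$
$\frac{1}{F{\left(- \frac{417}{300},K \right)} + A{\left(M \right)}} = \frac{1}{\left(-418 + \left(- \frac{417}{300}\right)^{2} + 3 \left(- \frac{417}{300}\right)\right) - \frac{826}{19}} = \frac{1}{\left(-418 + \left(\left(-417\right) \frac{1}{300}\right)^{2} + 3 \left(\left(-417\right) \frac{1}{300}\right)\right) - \frac{826}{19}} = \frac{1}{\left(-418 + \left(- \frac{139}{100}\right)^{2} + 3 \left(- \frac{139}{100}\right)\right) - \frac{826}{19}} = \frac{1}{\left(-418 + \frac{19321}{10000} - \frac{417}{100}\right) - \frac{826}{19}} = \frac{1}{- \frac{4202379}{10000} - \frac{826}{19}} = \frac{1}{- \frac{88105201}{190000}} = - \frac{190000}{88105201}$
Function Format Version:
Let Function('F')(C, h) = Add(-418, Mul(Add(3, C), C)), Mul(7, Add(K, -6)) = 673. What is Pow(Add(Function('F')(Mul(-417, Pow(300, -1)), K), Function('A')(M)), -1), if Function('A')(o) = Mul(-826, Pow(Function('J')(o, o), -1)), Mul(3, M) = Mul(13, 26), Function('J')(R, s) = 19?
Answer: Rational(-190000, 88105201) ≈ -0.0021565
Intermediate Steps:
K = Rational(715, 7) (K = Add(6, Mul(Rational(1, 7), 673)) = Add(6, Rational(673, 7)) = Rational(715, 7) ≈ 102.14)
Function('F')(C, h) = Add(-418, Mul(C, Add(3, C)))
M = Rational(338, 3) (M = Mul(Rational(1, 3), Mul(13, 26)) = Mul(Rational(1, 3), 338) = Rational(338, 3) ≈ 112.67)
Function('A')(o) = Rational(-826, 19) (Function('A')(o) = Mul(-826, Pow(19, -1)) = Mul(-826, Rational(1, 19)) = Rational(-826, 19))
Pow(Add(Function('F')(Mul(-417, Pow(300, -1)), K), Function('A')(M)), -1) = Pow(Add(Add(-418, Pow(Mul(-417, Pow(300, -1)), 2), Mul(3, Mul(-417, Pow(300, -1)))), Rational(-826, 19)), -1) = Pow(Add(Add(-418, Pow(Mul(-417, Rational(1, 300)), 2), Mul(3, Mul(-417, Rational(1, 300)))), Rational(-826, 19)), -1) = Pow(Add(Add(-418, Pow(Rational(-139, 100), 2), Mul(3, Rational(-139, 100))), Rational(-826, 19)), -1) = Pow(Add(Add(-418, Rational(19321, 10000), Rational(-417, 100)), Rational(-826, 19)), -1) = Pow(Add(Rational(-4202379, 10000), Rational(-826, 19)), -1) = Pow(Rational(-88105201, 190000), -1) = Rational(-190000, 88105201)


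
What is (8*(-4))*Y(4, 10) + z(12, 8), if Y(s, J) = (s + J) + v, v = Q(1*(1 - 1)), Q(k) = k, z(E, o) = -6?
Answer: -454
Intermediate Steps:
v = 0 (v = 1*(1 - 1) = 1*0 = 0)
Y(s, J) = J + s (Y(s, J) = (s + J) + 0 = (J + s) + 0 = J + s)
(8*(-4))*Y(4, 10) + z(12, 8) = (8*(-4))*(10 + 4) - 6 = -32*14 - 6 = -448 - 6 = -454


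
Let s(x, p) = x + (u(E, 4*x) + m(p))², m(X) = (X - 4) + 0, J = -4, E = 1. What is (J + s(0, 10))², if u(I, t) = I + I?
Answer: 3600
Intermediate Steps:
m(X) = -4 + X (m(X) = (-4 + X) + 0 = -4 + X)
u(I, t) = 2*I
s(x, p) = x + (-2 + p)² (s(x, p) = x + (2*1 + (-4 + p))² = x + (2 + (-4 + p))² = x + (-2 + p)²)
(J + s(0, 10))² = (-4 + (0 + (-2 + 10)²))² = (-4 + (0 + 8²))² = (-4 + (0 + 64))² = (-4 + 64)² = 60² = 3600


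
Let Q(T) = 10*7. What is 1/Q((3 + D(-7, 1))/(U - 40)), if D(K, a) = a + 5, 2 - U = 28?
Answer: 1/70 ≈ 0.014286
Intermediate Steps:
U = -26 (U = 2 - 1*28 = 2 - 28 = -26)
D(K, a) = 5 + a
Q(T) = 70
1/Q((3 + D(-7, 1))/(U - 40)) = 1/70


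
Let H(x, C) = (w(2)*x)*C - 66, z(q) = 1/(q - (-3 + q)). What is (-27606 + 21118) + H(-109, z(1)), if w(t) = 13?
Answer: -21079/3 ≈ -7026.3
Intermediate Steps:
z(q) = ⅓ (z(q) = 1/(q + (3 - q)) = 1/3 = ⅓)
H(x, C) = -66 + 13*C*x (H(x, C) = (13*x)*C - 66 = 13*C*x - 66 = -66 + 13*C*x)
(-27606 + 21118) + H(-109, z(1)) = (-27606 + 21118) + (-66 + 13*(⅓)*(-109)) = -6488 + (-66 - 1417/3) = -6488 - 1615/3 = -21079/3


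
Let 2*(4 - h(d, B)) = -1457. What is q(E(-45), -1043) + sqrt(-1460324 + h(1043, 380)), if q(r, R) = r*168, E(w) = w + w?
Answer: -15120 + I*sqrt(5838366)/2 ≈ -15120.0 + 1208.1*I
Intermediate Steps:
h(d, B) = 1465/2 (h(d, B) = 4 - 1/2*(-1457) = 4 + 1457/2 = 1465/2)
E(w) = 2*w
q(r, R) = 168*r
q(E(-45), -1043) + sqrt(-1460324 + h(1043, 380)) = 168*(2*(-45)) + sqrt(-1460324 + 1465/2) = 168*(-90) + sqrt(-2919183/2) = -15120 + I*sqrt(5838366)/2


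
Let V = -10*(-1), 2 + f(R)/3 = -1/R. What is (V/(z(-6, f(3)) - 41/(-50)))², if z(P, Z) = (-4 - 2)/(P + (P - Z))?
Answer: 250000/10201 ≈ 24.507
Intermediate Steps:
f(R) = -6 - 3/R (f(R) = -6 + 3*(-1/R) = -6 - 3/R)
z(P, Z) = -6/(-Z + 2*P)
V = 10
(V/(z(-6, f(3)) - 41/(-50)))² = (10/(-6/(-(-6 - 3/3) + 2*(-6)) - 41/(-50)))² = (10/(-6/(-(-6 - 3*⅓) - 12) - 41*(-1)/50))² = (10/(-6/(-(-6 - 1) - 12) - 1*(-41/50)))² = (10/(-6/(-1*(-7) - 12) + 41/50))² = (10/(-6/(7 - 12) + 41/50))² = (10/(-6/(-5) + 41/50))² = (10/(-6*(-⅕) + 41/50))² = (10/(6/5 + 41/50))² = (10/(101/50))² = (10*(50/101))² = (500/101)² = 250000/10201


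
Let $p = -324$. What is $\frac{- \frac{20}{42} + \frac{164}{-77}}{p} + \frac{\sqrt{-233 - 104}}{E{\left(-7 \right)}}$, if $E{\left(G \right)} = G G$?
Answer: $\frac{43}{5346} + \frac{i \sqrt{337}}{49} \approx 0.0080434 + 0.37464 i$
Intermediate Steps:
$E{\left(G \right)} = G^{2}$
$\frac{- \frac{20}{42} + \frac{164}{-77}}{p} + \frac{\sqrt{-233 - 104}}{E{\left(-7 \right)}} = \frac{- \frac{20}{42} + \frac{164}{-77}}{-324} + \frac{\sqrt{-233 - 104}}{\left(-7\right)^{2}} = \left(\left(-20\right) \frac{1}{42} + 164 \left(- \frac{1}{77}\right)\right) \left(- \frac{1}{324}\right) + \frac{\sqrt{-337}}{49} = \left(- \frac{10}{21} - \frac{164}{77}\right) \left(- \frac{1}{324}\right) + i \sqrt{337} \cdot \frac{1}{49} = \left(- \frac{86}{33}\right) \left(- \frac{1}{324}\right) + \frac{i \sqrt{337}}{49} = \frac{43}{5346} + \frac{i \sqrt{337}}{49}$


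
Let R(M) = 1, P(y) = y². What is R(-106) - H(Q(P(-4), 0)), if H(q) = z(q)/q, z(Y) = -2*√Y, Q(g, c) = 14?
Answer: 1 + √14/7 ≈ 1.5345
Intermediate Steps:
H(q) = -2/√q (H(q) = (-2*√q)/q = -2/√q)
R(-106) - H(Q(P(-4), 0)) = 1 - (-2)/√14 = 1 - (-2)*√14/14 = 1 - (-1)*√14/7 = 1 + √14/7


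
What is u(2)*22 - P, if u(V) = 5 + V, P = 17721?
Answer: -17567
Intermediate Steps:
u(2)*22 - P = (5 + 2)*22 - 1*17721 = 7*22 - 17721 = 154 - 17721 = -17567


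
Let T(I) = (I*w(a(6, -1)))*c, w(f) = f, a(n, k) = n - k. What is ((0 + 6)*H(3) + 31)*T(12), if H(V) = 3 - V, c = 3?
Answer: 7812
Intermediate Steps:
T(I) = 21*I (T(I) = (I*(6 - 1*(-1)))*3 = (I*(6 + 1))*3 = (I*7)*3 = (7*I)*3 = 21*I)
((0 + 6)*H(3) + 31)*T(12) = ((0 + 6)*(3 - 1*3) + 31)*(21*12) = (6*(3 - 3) + 31)*252 = (6*0 + 31)*252 = (0 + 31)*252 = 31*252 = 7812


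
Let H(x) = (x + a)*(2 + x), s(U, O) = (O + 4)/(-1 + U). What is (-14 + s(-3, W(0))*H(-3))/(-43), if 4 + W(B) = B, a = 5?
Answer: 14/43 ≈ 0.32558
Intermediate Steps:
W(B) = -4 + B
s(U, O) = (4 + O)/(-1 + U)
H(x) = (2 + x)*(5 + x) (H(x) = (x + 5)*(2 + x) = (5 + x)*(2 + x) = (2 + x)*(5 + x))
(-14 + s(-3, W(0))*H(-3))/(-43) = (-14 + ((4 + (-4 + 0))/(-1 - 3))*(10 + (-3)² + 7*(-3)))/(-43) = (-14 + ((4 - 4)/(-4))*(10 + 9 - 21))*(-1/43) = (-14 - ¼*0*(-2))*(-1/43) = (-14 + 0*(-2))*(-1/43) = (-14 + 0)*(-1/43) = -14*(-1/43) = 14/43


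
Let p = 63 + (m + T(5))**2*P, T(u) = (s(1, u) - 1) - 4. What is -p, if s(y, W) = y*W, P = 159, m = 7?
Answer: -7854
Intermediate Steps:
s(y, W) = W*y
T(u) = -5 + u (T(u) = (u*1 - 1) - 4 = (u - 1) - 4 = (-1 + u) - 4 = -5 + u)
p = 7854 (p = 63 + (7 + (-5 + 5))**2*159 = 63 + (7 + 0)**2*159 = 63 + 7**2*159 = 63 + 49*159 = 63 + 7791 = 7854)
-p = -1*7854 = -7854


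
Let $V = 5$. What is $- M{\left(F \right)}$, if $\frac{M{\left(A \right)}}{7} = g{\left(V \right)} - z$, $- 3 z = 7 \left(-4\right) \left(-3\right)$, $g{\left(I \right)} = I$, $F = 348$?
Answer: $-231$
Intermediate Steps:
$z = -28$ ($z = - \frac{7 \left(-4\right) \left(-3\right)}{3} = - \frac{\left(-28\right) \left(-3\right)}{3} = \left(- \frac{1}{3}\right) 84 = -28$)
$M{\left(A \right)} = 231$ ($M{\left(A \right)} = 7 \left(5 - -28\right) = 7 \left(5 + 28\right) = 7 \cdot 33 = 231$)
$- M{\left(F \right)} = \left(-1\right) 231 = -231$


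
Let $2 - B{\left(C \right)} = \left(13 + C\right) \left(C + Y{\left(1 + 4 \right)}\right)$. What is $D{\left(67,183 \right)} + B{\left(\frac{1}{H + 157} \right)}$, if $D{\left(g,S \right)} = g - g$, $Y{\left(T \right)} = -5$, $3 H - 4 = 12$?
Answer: $\frac{15878626}{237169} \approx 66.951$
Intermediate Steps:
$H = \frac{16}{3}$ ($H = \frac{4}{3} + \frac{1}{3} \cdot 12 = \frac{4}{3} + 4 = \frac{16}{3} \approx 5.3333$)
$D{\left(g,S \right)} = 0$
$B{\left(C \right)} = 2 - \left(-5 + C\right) \left(13 + C\right)$ ($B{\left(C \right)} = 2 - \left(13 + C\right) \left(C - 5\right) = 2 - \left(13 + C\right) \left(-5 + C\right) = 2 - \left(-5 + C\right) \left(13 + C\right)$)
$D{\left(67,183 \right)} + B{\left(\frac{1}{H + 157} \right)} = 0 - \left(-67 + \left(\frac{1}{\frac{16}{3} + 157}\right)^{2} + \frac{8}{\frac{16}{3} + 157}\right) = 0 - \left(-67 + \frac{24}{487} + \left(\frac{1}{\frac{487}{3}}\right)^{2}\right) = 0 - - \frac{15878626}{237169} = 0 + \frac{15878626}{237169} = \frac{15878626}{237169}$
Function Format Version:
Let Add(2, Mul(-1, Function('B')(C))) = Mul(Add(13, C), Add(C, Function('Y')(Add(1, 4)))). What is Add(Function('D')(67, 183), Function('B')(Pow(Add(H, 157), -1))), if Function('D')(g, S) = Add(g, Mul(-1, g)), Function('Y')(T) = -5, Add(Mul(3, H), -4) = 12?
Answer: Rational(15878626, 237169) ≈ 66.951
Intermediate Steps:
H = Rational(16, 3) (H = Add(Rational(4, 3), Mul(Rational(1, 3), 12)) = Add(Rational(4, 3), 4) = Rational(16, 3) ≈ 5.3333)
Function('D')(g, S) = 0
Function('B')(C) = Add(2, Mul(-1, Add(-5, C), Add(13, C))) (Function('B')(C) = Add(2, Mul(-1, Mul(Add(13, C), Add(C, -5)))) = Add(2, Mul(-1, Mul(Add(13, C), Add(-5, C)))) = Add(2, Mul(-1, Mul(Add(-5, C), Add(13, C)))) = Add(2, Mul(-1, Add(-5, C), Add(13, C))))
Add(Function('D')(67, 183), Function('B')(Pow(Add(H, 157), -1))) = Add(0, Add(67, Mul(-1, Pow(Pow(Add(Rational(16, 3), 157), -1), 2)), Mul(-8, Pow(Add(Rational(16, 3), 157), -1)))) = Add(0, Add(67, Mul(-1, Pow(Pow(Rational(487, 3), -1), 2)), Mul(-8, Pow(Rational(487, 3), -1)))) = Add(0, Add(67, Mul(-1, Pow(Rational(3, 487), 2)), Mul(-8, Rational(3, 487)))) = Add(0, Add(67, Mul(-1, Rational(9, 237169)), Rational(-24, 487))) = Add(0, Add(67, Rational(-9, 237169), Rational(-24, 487))) = Add(0, Rational(15878626, 237169)) = Rational(15878626, 237169)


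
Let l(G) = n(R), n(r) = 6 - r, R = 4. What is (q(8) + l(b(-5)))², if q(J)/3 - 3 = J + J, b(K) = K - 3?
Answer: 3481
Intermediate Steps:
b(K) = -3 + K
q(J) = 9 + 6*J (q(J) = 9 + 3*(J + J) = 9 + 3*(2*J) = 9 + 6*J)
l(G) = 2 (l(G) = 6 - 1*4 = 6 - 4 = 2)
(q(8) + l(b(-5)))² = ((9 + 6*8) + 2)² = ((9 + 48) + 2)² = (57 + 2)² = 59² = 3481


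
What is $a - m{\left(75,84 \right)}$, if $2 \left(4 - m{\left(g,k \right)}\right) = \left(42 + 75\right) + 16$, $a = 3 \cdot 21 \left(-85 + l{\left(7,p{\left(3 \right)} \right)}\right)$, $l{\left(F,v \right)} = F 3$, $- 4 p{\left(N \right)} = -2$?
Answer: $- \frac{7939}{2} \approx -3969.5$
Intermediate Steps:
$p{\left(N \right)} = \frac{1}{2}$ ($p{\left(N \right)} = \left(- \frac{1}{4}\right) \left(-2\right) = \frac{1}{2}$)
$l{\left(F,v \right)} = 3 F$
$a = -4032$ ($a = 3 \cdot 21 \left(-85 + 3 \cdot 7\right) = 63 \left(-85 + 21\right) = 63 \left(-64\right) = -4032$)
$m{\left(g,k \right)} = - \frac{125}{2}$ ($m{\left(g,k \right)} = 4 - \frac{\left(42 + 75\right) + 16}{2} = 4 - \frac{117 + 16}{2} = 4 - \frac{133}{2} = - \frac{125}{2}$)
$a - m{\left(75,84 \right)} = -4032 - - \frac{125}{2} = -4032 + \frac{125}{2} = - \frac{7939}{2}$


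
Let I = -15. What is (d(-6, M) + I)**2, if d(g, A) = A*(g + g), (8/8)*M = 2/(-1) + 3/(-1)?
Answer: 2025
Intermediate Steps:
M = -5 (M = 2/(-1) + 3/(-1) = 2*(-1) + 3*(-1) = -2 - 3 = -5)
d(g, A) = 2*A*g (d(g, A) = A*(2*g) = 2*A*g)
(d(-6, M) + I)**2 = (2*(-5)*(-6) - 15)**2 = (60 - 15)**2 = 45**2 = 2025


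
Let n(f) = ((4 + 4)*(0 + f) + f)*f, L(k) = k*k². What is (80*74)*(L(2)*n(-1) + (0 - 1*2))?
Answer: 414400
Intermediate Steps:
L(k) = k³
n(f) = 9*f² (n(f) = (8*f + f)*f = (9*f)*f = 9*f²)
(80*74)*(L(2)*n(-1) + (0 - 1*2)) = (80*74)*(2³*(9*(-1)²) + (0 - 1*2)) = 5920*(8*(9*1) + (0 - 2)) = 5920*(8*9 - 2) = 5920*(72 - 2) = 5920*70 = 414400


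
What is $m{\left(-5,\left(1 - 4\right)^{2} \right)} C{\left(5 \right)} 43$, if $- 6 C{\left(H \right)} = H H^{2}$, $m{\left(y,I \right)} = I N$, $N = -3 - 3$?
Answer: $48375$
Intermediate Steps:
$N = -6$
$m{\left(y,I \right)} = - 6 I$ ($m{\left(y,I \right)} = I \left(-6\right) = - 6 I$)
$C{\left(H \right)} = - \frac{H^{3}}{6}$ ($C{\left(H \right)} = - \frac{H H^{2}}{6} = - \frac{H^{3}}{6}$)
$m{\left(-5,\left(1 - 4\right)^{2} \right)} C{\left(5 \right)} 43 = - 6 \left(1 - 4\right)^{2} \left(- \frac{5^{3}}{6}\right) 43 = - 6 \left(-3\right)^{2} \left(\left(- \frac{1}{6}\right) 125\right) 43 = \left(-6\right) 9 \left(- \frac{125}{6}\right) 43 = \left(-54\right) \left(- \frac{125}{6}\right) 43 = 1125 \cdot 43 = 48375$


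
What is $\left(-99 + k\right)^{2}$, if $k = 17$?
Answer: $6724$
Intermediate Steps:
$\left(-99 + k\right)^{2} = \left(-99 + 17\right)^{2} = \left(-82\right)^{2} = 6724$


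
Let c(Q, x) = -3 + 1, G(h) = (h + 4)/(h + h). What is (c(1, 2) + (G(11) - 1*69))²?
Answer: 2393209/484 ≈ 4944.6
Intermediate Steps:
G(h) = (4 + h)/(2*h) (G(h) = (4 + h)/((2*h)) = (4 + h)*(1/(2*h)) = (4 + h)/(2*h))
c(Q, x) = -2
(c(1, 2) + (G(11) - 1*69))² = (-2 + ((½)*(4 + 11)/11 - 1*69))² = (-2 + ((½)*(1/11)*15 - 69))² = (-2 + (15/22 - 69))² = (-2 - 1503/22)² = (-1547/22)² = 2393209/484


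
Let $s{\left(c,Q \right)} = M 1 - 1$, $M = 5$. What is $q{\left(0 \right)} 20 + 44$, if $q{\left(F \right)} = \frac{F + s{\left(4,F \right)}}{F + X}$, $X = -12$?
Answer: $\frac{112}{3} \approx 37.333$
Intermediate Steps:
$s{\left(c,Q \right)} = 4$ ($s{\left(c,Q \right)} = 5 \cdot 1 - 1 = 5 - 1 = 4$)
$q{\left(F \right)} = \frac{4 + F}{-12 + F}$ ($q{\left(F \right)} = \frac{F + 4}{F - 12} = \frac{4 + F}{-12 + F}$)
$q{\left(0 \right)} 20 + 44 = \frac{4 + 0}{-12 + 0} \cdot 20 + 44 = \frac{1}{-12} \cdot 4 \cdot 20 + 44 = \left(- \frac{1}{12}\right) 4 \cdot 20 + 44 = \left(- \frac{1}{3}\right) 20 + 44 = - \frac{20}{3} + 44 = \frac{112}{3}$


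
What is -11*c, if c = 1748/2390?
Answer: -9614/1195 ≈ -8.0452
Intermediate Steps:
c = 874/1195 (c = 1748*(1/2390) = 874/1195 ≈ 0.73138)
-11*c = -11*874/1195 = -9614/1195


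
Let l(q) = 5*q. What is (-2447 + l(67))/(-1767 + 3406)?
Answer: -192/149 ≈ -1.2886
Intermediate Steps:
(-2447 + l(67))/(-1767 + 3406) = (-2447 + 5*67)/(-1767 + 3406) = (-2447 + 335)/1639 = -2112*1/1639 = -192/149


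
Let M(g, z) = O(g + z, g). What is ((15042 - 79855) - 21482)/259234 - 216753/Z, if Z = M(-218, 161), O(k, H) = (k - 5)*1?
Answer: 14046099228/4018127 ≈ 3495.7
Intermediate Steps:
O(k, H) = -5 + k (O(k, H) = (-5 + k)*1 = -5 + k)
M(g, z) = -5 + g + z (M(g, z) = -5 + (g + z) = -5 + g + z)
Z = -62 (Z = -5 - 218 + 161 = -62)
((15042 - 79855) - 21482)/259234 - 216753/Z = ((15042 - 79855) - 21482)/259234 - 216753/(-62) = (-64813 - 21482)*(1/259234) - 216753*(-1/62) = -86295*1/259234 + 216753/62 = -86295/259234 + 216753/62 = 14046099228/4018127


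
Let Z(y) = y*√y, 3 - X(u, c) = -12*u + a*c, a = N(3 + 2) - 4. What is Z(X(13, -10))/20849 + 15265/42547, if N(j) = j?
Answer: 411735744/887062403 ≈ 0.46416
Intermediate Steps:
a = 1 (a = (3 + 2) - 4 = 5 - 4 = 1)
X(u, c) = 3 - c + 12*u (X(u, c) = 3 - (-12*u + 1*c) = 3 - (-12*u + c) = 3 - (c - 12*u) = 3 + (-c + 12*u) = 3 - c + 12*u)
Z(y) = y^(3/2)
Z(X(13, -10))/20849 + 15265/42547 = (3 - 1*(-10) + 12*13)^(3/2)/20849 + 15265/42547 = (3 + 10 + 156)^(3/2)*(1/20849) + 15265*(1/42547) = 169^(3/2)*(1/20849) + 15265/42547 = 2197*(1/20849) + 15265/42547 = 2197/20849 + 15265/42547 = 411735744/887062403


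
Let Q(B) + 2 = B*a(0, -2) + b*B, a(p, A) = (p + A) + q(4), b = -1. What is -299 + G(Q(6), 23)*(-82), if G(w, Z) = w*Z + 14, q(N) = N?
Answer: -8991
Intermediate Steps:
a(p, A) = 4 + A + p (a(p, A) = (p + A) + 4 = (A + p) + 4 = 4 + A + p)
Q(B) = -2 + B (Q(B) = -2 + (B*(4 - 2 + 0) - B) = -2 + (B*2 - B) = -2 + (2*B - B) = -2 + B)
G(w, Z) = 14 + Z*w (G(w, Z) = Z*w + 14 = 14 + Z*w)
-299 + G(Q(6), 23)*(-82) = -299 + (14 + 23*(-2 + 6))*(-82) = -299 + (14 + 23*4)*(-82) = -299 + (14 + 92)*(-82) = -299 + 106*(-82) = -299 - 8692 = -8991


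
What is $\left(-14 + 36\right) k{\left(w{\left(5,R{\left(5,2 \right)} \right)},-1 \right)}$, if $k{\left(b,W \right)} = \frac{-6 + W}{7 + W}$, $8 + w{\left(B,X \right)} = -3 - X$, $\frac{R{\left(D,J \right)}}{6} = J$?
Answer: $- \frac{77}{3} \approx -25.667$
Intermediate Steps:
$R{\left(D,J \right)} = 6 J$
$w{\left(B,X \right)} = -11 - X$ ($w{\left(B,X \right)} = -8 - \left(3 + X\right) = -11 - X$)
$k{\left(b,W \right)} = \frac{-6 + W}{7 + W}$
$\left(-14 + 36\right) k{\left(w{\left(5,R{\left(5,2 \right)} \right)},-1 \right)} = \left(-14 + 36\right) \frac{-6 - 1}{7 - 1} = 22 \cdot \frac{1}{6} \left(-7\right) = 22 \left(- \frac{7}{6}\right) = - \frac{77}{3}$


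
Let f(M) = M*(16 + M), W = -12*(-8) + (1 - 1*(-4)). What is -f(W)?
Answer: -11817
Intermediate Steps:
W = 101 (W = 96 + (1 + 4) = 96 + 5 = 101)
-f(W) = -101*(16 + 101) = -101*117 = -1*11817 = -11817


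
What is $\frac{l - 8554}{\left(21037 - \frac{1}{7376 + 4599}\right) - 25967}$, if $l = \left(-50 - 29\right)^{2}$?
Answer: $\frac{3077575}{6559639} \approx 0.46917$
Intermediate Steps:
$l = 6241$ ($l = \left(-79\right)^{2} = 6241$)
$\frac{l - 8554}{\left(21037 - \frac{1}{7376 + 4599}\right) - 25967} = \frac{6241 - 8554}{\left(21037 - \frac{1}{7376 + 4599}\right) - 25967} = - \frac{2313}{\left(21037 - \frac{1}{11975}\right) - 25967} = - \frac{2313}{\frac{251918074}{11975} - 25967} = - \frac{2313}{- \frac{59036751}{11975}} = \left(-2313\right) \left(- \frac{11975}{59036751}\right) = \frac{3077575}{6559639}$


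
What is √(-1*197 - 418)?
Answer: I*√615 ≈ 24.799*I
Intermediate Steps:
√(-1*197 - 418) = √(-197 - 418) = √(-615) = I*√615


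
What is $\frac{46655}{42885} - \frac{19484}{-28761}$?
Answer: $\frac{145161053}{82227699} \approx 1.7654$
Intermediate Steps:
$\frac{46655}{42885} - \frac{19484}{-28761} = 46655 \cdot \frac{1}{42885} - - \frac{19484}{28761} = \frac{9331}{8577} + \frac{19484}{28761} = \frac{145161053}{82227699}$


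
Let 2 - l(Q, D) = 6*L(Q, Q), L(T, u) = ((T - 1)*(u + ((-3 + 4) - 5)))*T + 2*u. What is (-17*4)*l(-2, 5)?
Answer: -16456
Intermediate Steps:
L(T, u) = 2*u + T*(-1 + T)*(-4 + u) (L(T, u) = ((-1 + T)*(u + (1 - 5)))*T + 2*u = ((-1 + T)*(u - 4))*T + 2*u = ((-1 + T)*(-4 + u))*T + 2*u = T*(-1 + T)*(-4 + u) + 2*u = 2*u + T*(-1 + T)*(-4 + u))
l(Q, D) = 2 - 36*Q - 6*Q³ + 30*Q² (l(Q, D) = 2 - 6*(-4*Q² + 2*Q + 4*Q + Q*Q² - Q*Q) = 2 - 6*(-4*Q² + 2*Q + 4*Q + Q³ - Q²) = 2 - 6*(Q³ - 5*Q² + 6*Q) = 2 - (-30*Q² + 6*Q³ + 36*Q) = 2 + (-36*Q - 6*Q³ + 30*Q²) = 2 - 36*Q - 6*Q³ + 30*Q²)
(-17*4)*l(-2, 5) = (-17*4)*(2 - 36*(-2) - 6*(-2)³ + 30*(-2)²) = -68*(2 + 72 - 6*(-8) + 30*4) = -68*(2 + 72 + 48 + 120) = -68*242 = -16456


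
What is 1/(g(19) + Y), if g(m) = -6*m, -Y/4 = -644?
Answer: 1/2462 ≈ 0.00040617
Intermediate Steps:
Y = 2576 (Y = -4*(-644) = 2576)
1/(g(19) + Y) = 1/(-6*19 + 2576) = 1/(-114 + 2576) = 1/2462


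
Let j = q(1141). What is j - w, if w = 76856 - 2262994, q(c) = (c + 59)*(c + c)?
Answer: 4924538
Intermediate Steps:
q(c) = 2*c*(59 + c) (q(c) = (59 + c)*(2*c) = 2*c*(59 + c))
w = -2186138
j = 2738400 (j = 2*1141*(59 + 1141) = 2*1141*1200 = 2738400)
j - w = 2738400 - 1*(-2186138) = 2738400 + 2186138 = 4924538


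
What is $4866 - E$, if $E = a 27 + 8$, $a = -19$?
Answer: $5371$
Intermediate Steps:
$E = -505$ ($E = \left(-19\right) 27 + 8 = -513 + 8 = -505$)
$4866 - E = 4866 - -505 = 4866 + 505 = 5371$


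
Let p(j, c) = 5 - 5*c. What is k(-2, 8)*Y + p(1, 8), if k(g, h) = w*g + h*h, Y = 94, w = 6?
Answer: 4853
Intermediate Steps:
k(g, h) = h² + 6*g (k(g, h) = 6*g + h*h = 6*g + h² = h² + 6*g)
k(-2, 8)*Y + p(1, 8) = (8² + 6*(-2))*94 + (5 - 5*8) = (64 - 12)*94 + (5 - 40) = 52*94 - 35 = 4888 - 35 = 4853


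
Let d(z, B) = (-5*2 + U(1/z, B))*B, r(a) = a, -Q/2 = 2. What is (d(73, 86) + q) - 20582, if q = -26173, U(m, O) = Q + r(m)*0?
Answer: -47959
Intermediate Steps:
Q = -4 (Q = -2*2 = -4)
U(m, O) = -4 (U(m, O) = -4 + m*0 = -4 + 0 = -4)
d(z, B) = -14*B (d(z, B) = (-5*2 - 4)*B = (-10 - 4)*B = -14*B)
(d(73, 86) + q) - 20582 = (-14*86 - 26173) - 20582 = (-1204 - 26173) - 20582 = -27377 - 20582 = -47959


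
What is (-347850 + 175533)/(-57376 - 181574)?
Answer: 57439/79650 ≈ 0.72114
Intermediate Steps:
(-347850 + 175533)/(-57376 - 181574) = -172317/(-238950) = -172317*(-1/238950) = 57439/79650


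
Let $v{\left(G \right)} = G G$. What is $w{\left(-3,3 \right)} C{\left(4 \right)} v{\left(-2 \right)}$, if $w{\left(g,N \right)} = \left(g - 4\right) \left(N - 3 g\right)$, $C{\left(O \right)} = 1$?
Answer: $-336$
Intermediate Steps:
$v{\left(G \right)} = G^{2}$
$w{\left(g,N \right)} = \left(-4 + g\right) \left(N - 3 g\right)$
$w{\left(-3,3 \right)} C{\left(4 \right)} v{\left(-2 \right)} = \left(\left(-4\right) 3 - 3 \left(-3\right)^{2} + 12 \left(-3\right) + 3 \left(-3\right)\right) 1 \left(-2\right)^{2} = \left(-12 - 27 - 36 - 9\right) 1 \cdot 4 = \left(-84\right) 1 \cdot 4 = \left(-84\right) 4 = -336$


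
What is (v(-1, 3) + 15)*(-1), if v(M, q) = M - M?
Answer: -15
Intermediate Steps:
v(M, q) = 0
(v(-1, 3) + 15)*(-1) = (0 + 15)*(-1) = 15*(-1) = -15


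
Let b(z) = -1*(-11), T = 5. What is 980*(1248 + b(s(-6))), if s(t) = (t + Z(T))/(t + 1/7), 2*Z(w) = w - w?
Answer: 1233820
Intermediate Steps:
Z(w) = 0 (Z(w) = (w - w)/2 = (½)*0 = 0)
s(t) = t/(⅐ + t) (s(t) = (t + 0)/(t + 1/7) = t/(t + ⅐) = t/(⅐ + t))
b(z) = 11
980*(1248 + b(s(-6))) = 980*(1248 + 11) = 980*1259 = 1233820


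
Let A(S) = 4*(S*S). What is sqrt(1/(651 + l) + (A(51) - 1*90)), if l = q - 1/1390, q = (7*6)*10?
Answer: 2*sqrt(5714459166811526)/1488689 ≈ 101.56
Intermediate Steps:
A(S) = 4*S**2
q = 420 (q = 42*10 = 420)
l = 583799/1390 (l = 420 - 1/1390 = 583799/1390 ≈ 420.00)
sqrt(1/(651 + l) + (A(51) - 1*90)) = sqrt(1/(651 + 583799/1390) + (4*51**2 - 1*90)) = sqrt(1/(1488689/1390) + (4*2601 - 90)) = sqrt(1390/1488689 + (10404 - 90)) = sqrt(1390/1488689 + 10314) = sqrt(15354339736/1488689) = 2*sqrt(5714459166811526)/1488689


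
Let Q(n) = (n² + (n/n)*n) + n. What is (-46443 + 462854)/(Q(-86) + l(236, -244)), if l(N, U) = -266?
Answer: 416411/6958 ≈ 59.846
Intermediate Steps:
Q(n) = n² + 2*n (Q(n) = (n² + 1*n) + n = (n² + n) + n = (n + n²) + n = n² + 2*n)
(-46443 + 462854)/(Q(-86) + l(236, -244)) = (-46443 + 462854)/(-86*(2 - 86) - 266) = 416411/(-86*(-84) - 266) = 416411/(7224 - 266) = 416411/6958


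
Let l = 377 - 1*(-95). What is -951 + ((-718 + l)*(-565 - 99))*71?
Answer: 11596473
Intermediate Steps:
l = 472 (l = 377 + 95 = 472)
-951 + ((-718 + l)*(-565 - 99))*71 = -951 + ((-718 + 472)*(-565 - 99))*71 = -951 - 246*(-664)*71 = -951 + 163344*71 = -951 + 11597424 = 11596473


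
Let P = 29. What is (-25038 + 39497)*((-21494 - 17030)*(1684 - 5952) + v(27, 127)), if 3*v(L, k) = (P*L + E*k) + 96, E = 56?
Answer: 7132180620733/3 ≈ 2.3774e+12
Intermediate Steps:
v(L, k) = 32 + 29*L/3 + 56*k/3 (v(L, k) = ((29*L + 56*k) + 96)/3 = (96 + 29*L + 56*k)/3 = 32 + 29*L/3 + 56*k/3)
(-25038 + 39497)*((-21494 - 17030)*(1684 - 5952) + v(27, 127)) = (-25038 + 39497)*((-21494 - 17030)*(1684 - 5952) + (32 + (29/3)*27 + (56/3)*127)) = 14459*(-38524*(-4268) + (32 + 261 + 7112/3)) = 14459*(164420432 + 7991/3) = 14459*(493269287/3) = 7132180620733/3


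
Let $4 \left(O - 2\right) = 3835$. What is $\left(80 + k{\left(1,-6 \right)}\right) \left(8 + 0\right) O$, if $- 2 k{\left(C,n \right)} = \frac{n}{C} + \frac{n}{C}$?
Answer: $660996$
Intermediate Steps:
$k{\left(C,n \right)} = - \frac{n}{C}$ ($k{\left(C,n \right)} = - \frac{\frac{n}{C} + \frac{n}{C}}{2} = - \frac{2 n \frac{1}{C}}{2} = - \frac{n}{C}$)
$O = \frac{3843}{4}$ ($O = 2 + \frac{1}{4} \cdot 3835 = 2 + \frac{3835}{4} = \frac{3843}{4} \approx 960.75$)
$\left(80 + k{\left(1,-6 \right)}\right) \left(8 + 0\right) O = \left(80 - - \frac{6}{1}\right) \left(8 + 0\right) \frac{3843}{4} = \left(80 - \left(-6\right) 1\right) 8 \cdot \frac{3843}{4} = \left(80 + 6\right) 8 \cdot \frac{3843}{4} = 86 \cdot 8 \cdot \frac{3843}{4} = 688 \cdot \frac{3843}{4} = 660996$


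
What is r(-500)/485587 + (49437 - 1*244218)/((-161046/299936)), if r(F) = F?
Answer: 4728147172300732/13033640667 ≈ 3.6277e+5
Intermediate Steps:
r(-500)/485587 + (49437 - 1*244218)/((-161046/299936)) = -500/485587 + (49437 - 1*244218)/((-161046/299936)) = -500*1/485587 + (49437 - 244218)/((-161046*1/299936)) = -500/485587 - 194781/(-80523/149968) = -500/485587 - 194781*(-149968/80523) = -500/485587 + 9736972336/26841 = 4728147172300732/13033640667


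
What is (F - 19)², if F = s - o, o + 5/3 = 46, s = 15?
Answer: 21025/9 ≈ 2336.1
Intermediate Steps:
o = 133/3 (o = -5/3 + 46 = 133/3 ≈ 44.333)
F = -88/3 (F = 15 - 1*133/3 = 15 - 133/3 = -88/3 ≈ -29.333)
(F - 19)² = (-88/3 - 19)² = (-145/3)² = 21025/9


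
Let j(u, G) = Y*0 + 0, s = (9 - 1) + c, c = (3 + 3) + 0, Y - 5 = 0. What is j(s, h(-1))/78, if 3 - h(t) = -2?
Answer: 0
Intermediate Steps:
Y = 5 (Y = 5 + 0 = 5)
h(t) = 5 (h(t) = 3 - 1*(-2) = 3 + 2 = 5)
c = 6 (c = 6 + 0 = 6)
s = 14 (s = (9 - 1) + 6 = 8 + 6 = 14)
j(u, G) = 0 (j(u, G) = 5*0 + 0 = 0 + 0 = 0)
j(s, h(-1))/78 = 0/78 = (1/78)*0 = 0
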